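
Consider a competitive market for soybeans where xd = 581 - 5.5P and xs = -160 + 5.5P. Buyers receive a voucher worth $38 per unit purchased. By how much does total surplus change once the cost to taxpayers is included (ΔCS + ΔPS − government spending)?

Pre-subsidy: 581 - 5.5P = -160 + 5.5P gives P* = 741/11, x* = 210.5.
With the rebate, buyers effectively pay Pb = Ps − 38, where Ps is the price sellers receive.
Demand in terms of Ps becomes xd = 581 − 5.5(Ps − 38) = 790 - 5.5Ps. Setting this equal to supply: 790 - 5.5Ps = -160 + 5.5Ps, so Ps = 950/11.
Buyers pay Pb = 950/11 − 38 = 532/11; x' = -160 + 5.5·(950/11) = 315.
ΔCS = ½(210.5 + 315)(741/11 − 532/11) = 4992.25; ΔPS = ½(210.5 + 315)(950/11 − 741/11) = 4992.25.
Government spending = 38 × 315 = 11970.
Net change = 4992.25 + 4992.25 − 11970 = -1985.5. The loss equals the DWL triangle ½·38·104.5.

Net change in total surplus = -$1985.5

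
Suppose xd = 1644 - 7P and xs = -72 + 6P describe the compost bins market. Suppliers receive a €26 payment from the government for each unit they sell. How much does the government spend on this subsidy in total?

Government cost = €20904

Pre-subsidy: 1644 - 7P = -72 + 6P gives P* = 132, x* = 720.
With the subsidy, sellers receive Ps = Pb + 26 for each unit, where Pb is the price buyers pay.
Supply in terms of Pb becomes xs = -72 + 6(Pb + 26) = 84 + 6Pb. Setting this equal to demand: 1644 - 7Pb = 84 + 6Pb, so Pb = 120.
Sellers receive Ps = 120 + 26 = 146; x' = 1644 − 7·120 = 804.
Government outlay = subsidy × quantity = 26 × 804 = 20904.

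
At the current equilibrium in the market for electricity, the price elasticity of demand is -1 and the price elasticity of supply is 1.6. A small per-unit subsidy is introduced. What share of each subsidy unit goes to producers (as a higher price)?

For a small subsidy around the equilibrium, the benefit split depends on the relative slopes, which at a point are proportional to the elasticities.
Buyer share = εs/(εs + |εd|) = 1.6/(1.6 + 1) = 8/13; seller share = |εd|/(εs + |εd|) = 5/13.
So producers capture 5/13 of the subsidy.

Producer share = 5/13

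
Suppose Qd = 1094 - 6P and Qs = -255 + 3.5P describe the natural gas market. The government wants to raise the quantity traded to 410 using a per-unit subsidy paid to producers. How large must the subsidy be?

Required subsidy s = 76 per unit

At Q = 410, invert demand for the buyer price: Pb = (1094 − 410)/6 = 114; invert supply for the seller price: Ps = (410 − (-255))/3.5 = 190.
The subsidy must fill the gap: s = Ps − Pb = 190 − 114 = 76.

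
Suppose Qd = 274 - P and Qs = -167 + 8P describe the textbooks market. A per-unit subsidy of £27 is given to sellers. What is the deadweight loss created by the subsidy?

Deadweight loss = £324

Pre-subsidy: 274 - P = -167 + 8P gives P* = 49, Q* = 225.
With the subsidy, sellers receive Ps = Pb + 27 for each unit, where Pb is the price buyers pay.
Supply in terms of Pb becomes Qs = -167 + 8(Pb + 27) = 49 + 8Pb. Setting this equal to demand: 274 - Pb = 49 + 8Pb, so Pb = 25.
Sellers receive Ps = 25 + 27 = 52; Q' = 274 − 1·25 = 249.
The subsidy expands output by 249 − 225 = 24 past the efficient level; on those units the gap between marginal cost and willingness to pay runs from 0 up to 27.
DWL = ½ × 27 × 24 = 324.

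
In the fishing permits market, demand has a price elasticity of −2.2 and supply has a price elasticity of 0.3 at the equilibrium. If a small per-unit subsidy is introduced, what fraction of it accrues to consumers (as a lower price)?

For a small subsidy around the equilibrium, the benefit split depends on the relative slopes, which at a point are proportional to the elasticities.
Buyer share = εs/(εs + |εd|) = 0.3/(0.3 + 2.2) = 0.12; seller share = |εd|/(εs + |εd|) = 0.88.

Consumer share = 0.12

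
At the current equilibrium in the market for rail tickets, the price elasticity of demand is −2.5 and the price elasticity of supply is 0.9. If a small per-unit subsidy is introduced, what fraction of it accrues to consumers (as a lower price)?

Consumer share = 9/34

For a small subsidy around the equilibrium, the benefit split depends on the relative slopes, which at a point are proportional to the elasticities.
Buyer share = εs/(εs + |εd|) = 0.9/(0.9 + 2.5) = 9/34; seller share = |εd|/(εs + |εd|) = 25/34.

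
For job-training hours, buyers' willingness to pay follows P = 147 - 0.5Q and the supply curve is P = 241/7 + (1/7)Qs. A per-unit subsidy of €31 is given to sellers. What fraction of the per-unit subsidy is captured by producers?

Pre-subsidy: 147 - 0.5Q = 241/7 + (1/7)Q gives Q* = 1576/9 and P* = 535/9.
With the subsidy, sellers receive Ps = Pb + 31 for each unit, where Pb is the price buyers pay.
On the curves, Pb = 147 - 0.5Q and Ps = 241/7 + (1/7)Q; the wedge Ps − Pb = 31 gives 241/7 + (1/7)Q − (147 - 0.5Q) = 31, so Q' = 670/3.
Then Pb = 147 − 0.5·(670/3) = 106/3 and Ps = 241/7 + (1/7)·(670/3) = 199/3.
Buyers' price falls by P* − Pb = 535/9 − 106/3 = 217/9; sellers' price rises by Ps − P* = 199/3 − 535/9 = 62/9.
So producers capture (62/9)/31 = 2/9 of each unit of subsidy.

Producer share = 2/9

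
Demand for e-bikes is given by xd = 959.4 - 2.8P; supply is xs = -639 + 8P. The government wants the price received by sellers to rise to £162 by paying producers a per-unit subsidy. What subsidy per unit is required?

Required subsidy s = £54 per unit

At a seller price of 162, quantity supplied is -639 + 8·162 = 657.
Buyers absorb 657 only when they pay Pb with 959.4 − 2.8·Pb = 657, i.e. Pb = 108.
s = Ps − Pb = 162 − 108 = 54.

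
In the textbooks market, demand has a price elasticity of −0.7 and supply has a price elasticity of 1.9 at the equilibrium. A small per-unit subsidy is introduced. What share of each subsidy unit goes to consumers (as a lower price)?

Consumer share = 19/26

For a small subsidy around the equilibrium, the benefit split depends on the relative slopes, which at a point are proportional to the elasticities.
Buyer share = εs/(εs + |εd|) = 1.9/(1.9 + 0.7) = 19/26; seller share = |εd|/(εs + |εd|) = 7/26.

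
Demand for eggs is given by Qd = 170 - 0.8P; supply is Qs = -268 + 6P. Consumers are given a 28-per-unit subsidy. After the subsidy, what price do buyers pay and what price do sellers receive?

Buyers pay 675/17; sellers receive 1151/17

Pre-subsidy: 170 - 0.8P = -268 + 6P gives P* = 1095/17, Q* = 2014/17.
With the rebate, buyers effectively pay Pb = Ps − 28, where Ps is the price sellers receive.
Demand in terms of Ps becomes Qd = 170 − 0.8(Ps − 28) = 192.4 - 0.8Ps. Setting this equal to supply: 192.4 - 0.8Ps = -268 + 6Ps, so Ps = 1151/17.
Buyers pay Pb = 1151/17 − 28 = 675/17; Q' = -268 + 6·(1151/17) = 2350/17.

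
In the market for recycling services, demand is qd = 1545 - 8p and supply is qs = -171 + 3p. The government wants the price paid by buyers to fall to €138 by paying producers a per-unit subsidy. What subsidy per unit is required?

Required subsidy s = €66 per unit

At a buyer price of 138, quantity demanded is 1545 − 8·138 = 441.
Sellers supply 441 only when they receive ps with -171 + 3·ps = 441, i.e. ps = 204.
s = ps − pb = 204 − 138 = 66.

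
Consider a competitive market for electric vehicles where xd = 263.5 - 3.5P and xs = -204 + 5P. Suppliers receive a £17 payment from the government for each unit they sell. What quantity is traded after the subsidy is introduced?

Pre-subsidy: 263.5 - 3.5P = -204 + 5P gives P* = 55, x* = 71.
With the subsidy, sellers receive Ps = Pb + 17 for each unit, where Pb is the price buyers pay.
Supply in terms of Pb becomes xs = -204 + 5(Pb + 17) = -119 + 5Pb. Setting this equal to demand: 263.5 - 3.5Pb = -119 + 5Pb, so Pb = 45.
Sellers receive Ps = 45 + 17 = 62; x' = 263.5 − 3.5·45 = 106.

x' = 106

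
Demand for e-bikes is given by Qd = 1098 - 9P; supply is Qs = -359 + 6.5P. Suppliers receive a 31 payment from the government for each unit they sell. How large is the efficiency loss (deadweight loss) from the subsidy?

Deadweight loss = 1813.5

Pre-subsidy: 1098 - 9P = -359 + 6.5P gives P* = 94, Q* = 252.
With the subsidy, sellers receive Ps = Pb + 31 for each unit, where Pb is the price buyers pay.
Supply in terms of Pb becomes Qs = -359 + 6.5(Pb + 31) = -157.5 + 6.5Pb. Setting this equal to demand: 1098 - 9Pb = -157.5 + 6.5Pb, so Pb = 81.
Sellers receive Ps = 81 + 31 = 112; Q' = 1098 − 9·81 = 369.
The subsidy expands output by 369 − 252 = 117 past the efficient level; on those units the gap between marginal cost and willingness to pay runs from 0 up to 31.
DWL = ½ × 31 × 117 = 1813.5.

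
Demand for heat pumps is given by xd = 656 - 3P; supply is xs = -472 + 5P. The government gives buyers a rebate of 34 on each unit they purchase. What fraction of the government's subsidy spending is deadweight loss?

DWL / government spending = 255/2374

Pre-subsidy: 656 - 3P = -472 + 5P gives P* = 141, x* = 233.
With the rebate, buyers effectively pay Pb = Ps − 34, where Ps is the price sellers receive.
Demand in terms of Ps becomes xd = 656 − 3(Ps − 34) = 758 - 3Ps. Setting this equal to supply: 758 - 3Ps = -472 + 5Ps, so Ps = 153.75.
Buyers pay Pb = 153.75 − 34 = 119.75; x' = -472 + 5·153.75 = 296.75.
ΔCS = ½(233 + 296.75)(141 − 119.75) = 5628.59375; ΔPS = ½(233 + 296.75)(153.75 − 141) = 3377.15625.
Government spending = 34 × 296.75 = 10089.5.
DWL = ½ × 34 × (296.75 − 233) = 1083.75; fraction = 1083.75 / 10089.5 = 255/2374.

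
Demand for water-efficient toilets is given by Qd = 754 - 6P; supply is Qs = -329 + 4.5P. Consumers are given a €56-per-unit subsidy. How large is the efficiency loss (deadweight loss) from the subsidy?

Deadweight loss = €4032

Pre-subsidy: 754 - 6P = -329 + 4.5P gives P* = 722/7, Q* = 946/7.
With the rebate, buyers effectively pay Pb = Ps − 56, where Ps is the price sellers receive.
Demand in terms of Ps becomes Qd = 754 − 6(Ps − 56) = 1090 - 6Ps. Setting this equal to supply: 1090 - 6Ps = -329 + 4.5Ps, so Ps = 946/7.
Buyers pay Pb = 946/7 − 56 = 554/7; Q' = -329 + 4.5·(946/7) = 1954/7.
The subsidy expands output by 1954/7 − 946/7 = 144 past the efficient level; on those units the gap between marginal cost and willingness to pay runs from 0 up to 56.
DWL = ½ × 56 × 144 = 4032.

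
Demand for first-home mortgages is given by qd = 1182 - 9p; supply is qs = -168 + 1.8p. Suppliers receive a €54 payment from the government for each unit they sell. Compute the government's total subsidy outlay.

Pre-subsidy: 1182 - 9p = -168 + 1.8p gives p* = 125, q* = 57.
With the subsidy, sellers receive ps = pb + 54 for each unit, where pb is the price buyers pay.
Supply in terms of pb becomes qs = -168 + 1.8(pb + 54) = -70.8 + 1.8pb. Setting this equal to demand: 1182 - 9pb = -70.8 + 1.8pb, so pb = 116.
Sellers receive ps = 116 + 54 = 170; q' = 1182 − 9·116 = 138.
Government outlay = subsidy × quantity = 54 × 138 = 7452.

Government cost = €7452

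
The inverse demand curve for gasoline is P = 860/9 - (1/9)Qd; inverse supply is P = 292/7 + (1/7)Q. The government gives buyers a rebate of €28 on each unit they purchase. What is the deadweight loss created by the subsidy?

Pre-subsidy: 860/9 - (1/9)Q = 292/7 + (1/7)Q gives Q* = 212 and P* = 72.
With the rebate, buyers effectively pay Pb = Ps − 28, where Ps is the price sellers receive.
On the curves, Pb = 860/9 - (1/9)Q and Ps = 292/7 + (1/7)Q; the wedge Ps − Pb = 28 gives 292/7 + (1/7)Q − (860/9 - (1/9)Q) = 28, so Q' = 322.25.
Then Pb = 860/9 − (1/9)·322.25 = 59.75 and Ps = 292/7 + (1/7)·322.25 = 87.75.
The subsidy expands output by 322.25 − 212 = 110.25 past the efficient level; on those units the gap between marginal cost and willingness to pay runs from 0 up to 28.
DWL = ½ × 28 × 110.25 = 1543.5.

Deadweight loss = €1543.5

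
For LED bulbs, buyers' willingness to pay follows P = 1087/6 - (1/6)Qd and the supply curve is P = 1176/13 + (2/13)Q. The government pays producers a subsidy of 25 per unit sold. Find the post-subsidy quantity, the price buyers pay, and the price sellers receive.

Pre-subsidy: 1087/6 - (1/6)Q = 1176/13 + (2/13)Q gives Q* = 283 and P* = 134.
With the subsidy, sellers receive Ps = Pb + 25 for each unit, where Pb is the price buyers pay.
On the curves, Pb = 1087/6 - (1/6)Q and Ps = 1176/13 + (2/13)Q; the wedge Ps − Pb = 25 gives 1176/13 + (2/13)Q − (1087/6 - (1/6)Q) = 25, so Q' = 361.
Then Pb = 1087/6 − (1/6)·361 = 121 and Ps = 1176/13 + (2/13)·361 = 146.

Q' = 361; buyers pay 121; sellers receive 146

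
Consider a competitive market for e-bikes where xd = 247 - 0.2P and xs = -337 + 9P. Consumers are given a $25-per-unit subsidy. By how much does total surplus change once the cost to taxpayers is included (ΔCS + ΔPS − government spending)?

Net change in total surplus = -5625/92

Pre-subsidy: 247 - 0.2P = -337 + 9P gives P* = 1460/23, x* = 5389/23.
With the rebate, buyers effectively pay Pb = Ps − 25, where Ps is the price sellers receive.
Demand in terms of Ps becomes xd = 247 − 0.2(Ps − 25) = 252 - 0.2Ps. Setting this equal to supply: 252 - 0.2Ps = -337 + 9Ps, so Ps = 2945/46.
Buyers pay Pb = 2945/46 − 25 = 1795/46; x' = -337 + 9·(2945/46) = 11003/46.
ΔCS = ½(5389/23 + 11003/46)(1460/23 − 1795/46) = 1065375/184; ΔPS = ½(5389/23 + 11003/46)(2945/46 − 1460/23) = 23675/184.
Government spending = 25 × 11003/46 = 275075/46.
Net change = 1065375/184 + 23675/184 − 275075/46 = -5625/92. The loss equals the DWL triangle ½·25·225/46.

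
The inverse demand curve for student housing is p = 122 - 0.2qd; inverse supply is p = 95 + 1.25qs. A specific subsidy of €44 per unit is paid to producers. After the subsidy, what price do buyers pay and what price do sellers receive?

Pre-subsidy: 122 - 0.2q = 95 + 1.25q gives q* = 540/29 and p* = 3430/29.
With the subsidy, sellers receive ps = pb + 44 for each unit, where pb is the price buyers pay.
On the curves, pb = 122 - 0.2q and ps = 95 + 1.25q; the wedge ps − pb = 44 gives 95 + 1.25q − (122 - 0.2q) = 44, so q' = 1420/29.
Then pb = 122 − 0.2·(1420/29) = 3254/29 and ps = 95 + 1.25·(1420/29) = 4530/29.

Buyers pay 3254/29; sellers receive 4530/29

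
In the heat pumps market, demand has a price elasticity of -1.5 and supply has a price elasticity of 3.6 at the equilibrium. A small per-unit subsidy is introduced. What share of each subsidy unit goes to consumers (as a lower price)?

Consumer share = 12/17

For a small subsidy around the equilibrium, the benefit split depends on the relative slopes, which at a point are proportional to the elasticities.
Buyer share = εs/(εs + |εd|) = 3.6/(3.6 + 1.5) = 12/17; seller share = |εd|/(εs + |εd|) = 5/17.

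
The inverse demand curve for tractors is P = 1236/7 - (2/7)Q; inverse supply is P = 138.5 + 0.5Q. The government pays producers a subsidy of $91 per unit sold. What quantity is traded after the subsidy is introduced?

Pre-subsidy: 1236/7 - (2/7)Q = 138.5 + 0.5Q gives Q* = 533/11 and P* = 1790/11.
With the subsidy, sellers receive Ps = Pb + 91 for each unit, where Pb is the price buyers pay.
On the curves, Pb = 1236/7 - (2/7)Q and Ps = 138.5 + 0.5Q; the wedge Ps − Pb = 91 gives 138.5 + 0.5Q − (1236/7 - (2/7)Q) = 91, so Q' = 1807/11.
Then Pb = 1236/7 − (2/7)·(1807/11) = 1426/11 and Ps = 138.5 + 0.5·(1807/11) = 2427/11.

Q' = 1807/11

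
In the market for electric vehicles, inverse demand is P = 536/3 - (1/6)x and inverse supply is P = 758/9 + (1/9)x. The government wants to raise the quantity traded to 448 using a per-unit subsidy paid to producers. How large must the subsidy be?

Required subsidy s = 30 per unit

At x = 448, from the demand curve buyers pay Pb = 536/3 − (1/6)·448 = 104; from the supply curve sellers need Ps = 758/9 + (1/9)·448 = 134.
The subsidy must fill the gap: s = Ps − Pb = 134 − 104 = 30.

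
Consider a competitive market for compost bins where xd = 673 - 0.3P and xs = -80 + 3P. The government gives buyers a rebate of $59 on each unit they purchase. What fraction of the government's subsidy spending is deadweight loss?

DWL / government spending = 177/13654

Pre-subsidy: 673 - 0.3P = -80 + 3P gives P* = 2510/11, x* = 6650/11.
With the rebate, buyers effectively pay Pb = Ps − 59, where Ps is the price sellers receive.
Demand in terms of Ps becomes xd = 673 − 0.3(Ps − 59) = 690.7 - 0.3Ps. Setting this equal to supply: 690.7 - 0.3Ps = -80 + 3Ps, so Ps = 2569/11.
Buyers pay Pb = 2569/11 − 59 = 1920/11; x' = -80 + 3·(2569/11) = 6827/11.
ΔCS = ½(6650/11 + 6827/11)(2510/11 − 1920/11) = 3975715/121; ΔPS = ½(6650/11 + 6827/11)(2569/11 − 2510/11) = 795143/242.
Government spending = 59 × 6827/11 = 402793/11.
DWL = ½ × 59 × (6827/11 − 6650/11) = 10443/22; fraction = (10443/22) / (402793/11) = 177/13654.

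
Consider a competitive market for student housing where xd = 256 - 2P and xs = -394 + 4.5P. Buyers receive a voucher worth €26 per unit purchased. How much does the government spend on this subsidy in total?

Government cost = €2392

Pre-subsidy: 256 - 2P = -394 + 4.5P gives P* = 100, x* = 56.
With the rebate, buyers effectively pay Pb = Ps − 26, where Ps is the price sellers receive.
Demand in terms of Ps becomes xd = 256 − 2(Ps − 26) = 308 - 2Ps. Setting this equal to supply: 308 - 2Ps = -394 + 4.5Ps, so Ps = 108.
Buyers pay Pb = 108 − 26 = 82; x' = -394 + 4.5·108 = 92.
Government outlay = subsidy × quantity = 26 × 92 = 2392.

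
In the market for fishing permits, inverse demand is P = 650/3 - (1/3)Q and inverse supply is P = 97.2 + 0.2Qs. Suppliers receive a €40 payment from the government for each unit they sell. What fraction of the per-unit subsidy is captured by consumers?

Consumer share = 0.625

Pre-subsidy: 650/3 - (1/3)Q = 97.2 + 0.2Q gives Q* = 224 and P* = 142.
With the subsidy, sellers receive Ps = Pb + 40 for each unit, where Pb is the price buyers pay.
On the curves, Pb = 650/3 - (1/3)Q and Ps = 97.2 + 0.2Q; the wedge Ps − Pb = 40 gives 97.2 + 0.2Q − (650/3 - (1/3)Q) = 40, so Q' = 299.
Then Pb = 650/3 − (1/3)·299 = 117 and Ps = 97.2 + 0.2·299 = 157.
Buyers' price falls by P* − Pb = 142 − 117 = 25; sellers' price rises by Ps − P* = 157 − 142 = 15.
So consumers capture 25/40 = 0.625 of each unit of subsidy.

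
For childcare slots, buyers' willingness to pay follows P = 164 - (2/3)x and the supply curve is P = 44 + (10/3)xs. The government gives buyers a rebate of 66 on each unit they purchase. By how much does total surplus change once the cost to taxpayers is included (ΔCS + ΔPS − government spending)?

Pre-subsidy: 164 - (2/3)x = 44 + (10/3)x gives x* = 30 and P* = 144.
With the rebate, buyers effectively pay Pb = Ps − 66, where Ps is the price sellers receive.
On the curves, Pb = 164 - (2/3)x and Ps = 44 + (10/3)x; the wedge Ps − Pb = 66 gives 44 + (10/3)x − (164 - (2/3)x) = 66, so x' = 46.5.
Then Pb = 164 − (2/3)·46.5 = 133 and Ps = 44 + (10/3)·46.5 = 199.
ΔCS = ½(30 + 46.5)(144 − 133) = 420.75; ΔPS = ½(30 + 46.5)(199 − 144) = 2103.75.
Government spending = 66 × 46.5 = 3069.
Net change = 420.75 + 2103.75 − 3069 = -544.5. The loss equals the DWL triangle ½·66·16.5.

Net change in total surplus = -544.5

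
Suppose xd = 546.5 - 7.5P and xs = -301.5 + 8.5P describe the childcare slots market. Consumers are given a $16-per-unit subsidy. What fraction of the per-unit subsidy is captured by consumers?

Pre-subsidy: 546.5 - 7.5P = -301.5 + 8.5P gives P* = 53, x* = 149.
With the rebate, buyers effectively pay Pb = Ps − 16, where Ps is the price sellers receive.
Demand in terms of Ps becomes xd = 546.5 − 7.5(Ps − 16) = 666.5 - 7.5Ps. Setting this equal to supply: 666.5 - 7.5Ps = -301.5 + 8.5Ps, so Ps = 60.5.
Buyers pay Pb = 60.5 − 16 = 44.5; x' = -301.5 + 8.5·60.5 = 212.75.
Buyers' price falls by P* − Pb = 53 − 44.5 = 8.5; sellers' price rises by Ps − P* = 60.5 − 53 = 7.5.
So consumers capture 8.5/16 = 0.53125 of each unit of subsidy.

Consumer share = 0.53125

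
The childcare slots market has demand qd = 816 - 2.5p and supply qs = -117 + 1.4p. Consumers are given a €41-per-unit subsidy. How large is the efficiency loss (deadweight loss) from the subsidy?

Deadweight loss = 58835/78

Pre-subsidy: 816 - 2.5p = -117 + 1.4p gives p* = 3110/13, q* = 2833/13.
With the rebate, buyers effectively pay pb = ps − 41, where ps is the price sellers receive.
Demand in terms of ps becomes qd = 816 − 2.5(ps − 41) = 918.5 - 2.5ps. Setting this equal to supply: 918.5 - 2.5ps = -117 + 1.4ps, so ps = 10355/39.
Buyers pay pb = 10355/39 − 41 = 8756/39; q' = -117 + 1.4·(10355/39) = 9934/39.
The subsidy expands output by 9934/39 − 2833/13 = 1435/39 past the efficient level; on those units the gap between marginal cost and willingness to pay runs from 0 up to 41.
DWL = ½ × 41 × 1435/39 = 58835/78.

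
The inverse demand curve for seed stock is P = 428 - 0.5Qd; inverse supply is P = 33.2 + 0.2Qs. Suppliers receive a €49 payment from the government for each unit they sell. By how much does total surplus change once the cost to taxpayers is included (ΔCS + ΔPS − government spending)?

Net change in total surplus = -€1715

Pre-subsidy: 428 - 0.5Q = 33.2 + 0.2Q gives Q* = 564 and P* = 146.
With the subsidy, sellers receive Ps = Pb + 49 for each unit, where Pb is the price buyers pay.
On the curves, Pb = 428 - 0.5Q and Ps = 33.2 + 0.2Q; the wedge Ps − Pb = 49 gives 33.2 + 0.2Q − (428 - 0.5Q) = 49, so Q' = 634.
Then Pb = 428 − 0.5·634 = 111 and Ps = 33.2 + 0.2·634 = 160.
ΔCS = ½(564 + 634)(146 − 111) = 20965; ΔPS = ½(564 + 634)(160 − 146) = 8386.
Government spending = 49 × 634 = 31066.
Net change = 20965 + 8386 − 31066 = -1715. The loss equals the DWL triangle ½·49·70.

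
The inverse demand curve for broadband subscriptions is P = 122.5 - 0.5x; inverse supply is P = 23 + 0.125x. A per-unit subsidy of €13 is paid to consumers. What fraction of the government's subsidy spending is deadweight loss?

Pre-subsidy: 122.5 - 0.5x = 23 + 0.125x gives x* = 159.2 and P* = 42.9.
With the rebate, buyers effectively pay Pb = Ps − 13, where Ps is the price sellers receive.
On the curves, Pb = 122.5 - 0.5x and Ps = 23 + 0.125x; the wedge Ps − Pb = 13 gives 23 + 0.125x − (122.5 - 0.5x) = 13, so x' = 180.
Then Pb = 122.5 − 0.5·180 = 32.5 and Ps = 23 + 0.125·180 = 45.5.
ΔCS = ½(159.2 + 180)(42.9 − 32.5) = 1763.84; ΔPS = ½(159.2 + 180)(45.5 − 42.9) = 440.96.
Government spending = 13 × 180 = 2340.
DWL = ½ × 13 × (180 − 159.2) = 135.2; fraction = 135.2 / 2340 = 13/225.

DWL / government spending = 13/225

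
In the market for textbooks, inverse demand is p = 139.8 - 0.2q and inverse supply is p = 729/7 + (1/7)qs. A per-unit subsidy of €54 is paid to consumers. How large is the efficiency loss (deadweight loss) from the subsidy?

Deadweight loss = €4252.5

Pre-subsidy: 139.8 - 0.2q = 729/7 + (1/7)q gives q* = 104 and p* = 119.
With the rebate, buyers effectively pay pb = ps − 54, where ps is the price sellers receive.
On the curves, pb = 139.8 - 0.2q and ps = 729/7 + (1/7)q; the wedge ps − pb = 54 gives 729/7 + (1/7)q − (139.8 - 0.2q) = 54, so q' = 261.5.
Then pb = 139.8 − 0.2·261.5 = 87.5 and ps = 729/7 + (1/7)·261.5 = 141.5.
The subsidy expands output by 261.5 − 104 = 157.5 past the efficient level; on those units the gap between marginal cost and willingness to pay runs from 0 up to 54.
DWL = ½ × 54 × 157.5 = 4252.5.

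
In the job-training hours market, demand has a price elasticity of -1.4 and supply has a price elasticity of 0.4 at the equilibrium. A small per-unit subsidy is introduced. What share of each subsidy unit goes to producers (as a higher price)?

For a small subsidy around the equilibrium, the benefit split depends on the relative slopes, which at a point are proportional to the elasticities.
Buyer share = εs/(εs + |εd|) = 0.4/(0.4 + 1.4) = 2/9; seller share = |εd|/(εs + |εd|) = 7/9.
So producers capture 7/9 of the subsidy.

Producer share = 7/9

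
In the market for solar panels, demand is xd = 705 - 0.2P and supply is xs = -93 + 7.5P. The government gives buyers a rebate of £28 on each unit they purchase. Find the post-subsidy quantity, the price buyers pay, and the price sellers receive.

Pre-subsidy: 705 - 0.2P = -93 + 7.5P gives P* = 1140/11, x* = 7527/11.
With the rebate, buyers effectively pay Pb = Ps − 28, where Ps is the price sellers receive.
Demand in terms of Ps becomes xd = 705 − 0.2(Ps − 28) = 710.6 - 0.2Ps. Setting this equal to supply: 710.6 - 0.2Ps = -93 + 7.5Ps, so Ps = 1148/11.
Buyers pay Pb = 1148/11 − 28 = 840/11; x' = -93 + 7.5·(1148/11) = 7587/11.

x' = 7587/11; buyers pay 840/11; sellers receive 1148/11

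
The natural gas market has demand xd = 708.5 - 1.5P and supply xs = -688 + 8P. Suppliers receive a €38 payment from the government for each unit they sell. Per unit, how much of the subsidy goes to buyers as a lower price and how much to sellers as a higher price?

Pre-subsidy: 708.5 - 1.5P = -688 + 8P gives P* = 147, x* = 488.
With the subsidy, sellers receive Ps = Pb + 38 for each unit, where Pb is the price buyers pay.
Supply in terms of Pb becomes xs = -688 + 8(Pb + 38) = -384 + 8Pb. Setting this equal to demand: 708.5 - 1.5Pb = -384 + 8Pb, so Pb = 115.
Sellers receive Ps = 115 + 38 = 153; x' = 708.5 − 1.5·115 = 536.
Buyers' price falls by P* − Pb = 147 − 115 = 32; sellers' price rises by Ps − P* = 153 − 147 = 6.

Buyers gain €32 per unit; sellers gain €6 per unit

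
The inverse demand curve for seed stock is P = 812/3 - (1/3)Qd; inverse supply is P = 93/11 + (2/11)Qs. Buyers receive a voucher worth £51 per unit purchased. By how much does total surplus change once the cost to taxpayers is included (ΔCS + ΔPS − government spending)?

Net change in total surplus = -£2524.5

Pre-subsidy: 812/3 - (1/3)Q = 93/11 + (2/11)Q gives Q* = 509 and P* = 101.
With the rebate, buyers effectively pay Pb = Ps − 51, where Ps is the price sellers receive.
On the curves, Pb = 812/3 - (1/3)Q and Ps = 93/11 + (2/11)Q; the wedge Ps − Pb = 51 gives 93/11 + (2/11)Q − (812/3 - (1/3)Q) = 51, so Q' = 608.
Then Pb = 812/3 − (1/3)·608 = 68 and Ps = 93/11 + (2/11)·608 = 119.
ΔCS = ½(509 + 608)(101 − 68) = 18430.5; ΔPS = ½(509 + 608)(119 − 101) = 10053.
Government spending = 51 × 608 = 31008.
Net change = 18430.5 + 10053 − 31008 = -2524.5. The loss equals the DWL triangle ½·51·99.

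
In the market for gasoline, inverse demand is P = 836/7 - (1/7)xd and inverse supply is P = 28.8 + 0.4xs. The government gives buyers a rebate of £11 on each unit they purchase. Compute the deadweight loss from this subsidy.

Pre-subsidy: 836/7 - (1/7)x = 28.8 + 0.4x gives x* = 3172/19 and P* = 1816/19.
With the rebate, buyers effectively pay Pb = Ps − 11, where Ps is the price sellers receive.
On the curves, Pb = 836/7 - (1/7)x and Ps = 28.8 + 0.4x; the wedge Ps − Pb = 11 gives 28.8 + 0.4x − (836/7 - (1/7)x) = 11, so x' = 3557/19.
Then Pb = 836/7 − (1/7)·(3557/19) = 1761/19 and Ps = 28.8 + 0.4·(3557/19) = 1970/19.
The subsidy expands output by 3557/19 − 3172/19 = 385/19 past the efficient level; on those units the gap between marginal cost and willingness to pay runs from 0 up to 11.
DWL = ½ × 11 × 385/19 = 4235/38.

Deadweight loss = 4235/38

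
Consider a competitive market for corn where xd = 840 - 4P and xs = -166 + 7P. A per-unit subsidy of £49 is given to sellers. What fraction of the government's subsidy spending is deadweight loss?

Pre-subsidy: 840 - 4P = -166 + 7P gives P* = 1006/11, x* = 5216/11.
With the subsidy, sellers receive Ps = Pb + 49 for each unit, where Pb is the price buyers pay.
Supply in terms of Pb becomes xs = -166 + 7(Pb + 49) = 177 + 7Pb. Setting this equal to demand: 840 - 4Pb = 177 + 7Pb, so Pb = 663/11.
Sellers receive Ps = 663/11 + 49 = 1202/11; x' = 840 − 4·(663/11) = 6588/11.
ΔCS = ½(5216/11 + 6588/11)(1006/11 − 663/11) = 2024386/121; ΔPS = ½(5216/11 + 6588/11)(1202/11 − 1006/11) = 1156792/121.
Government spending = 49 × 6588/11 = 322812/11.
DWL = ½ × 49 × (6588/11 − 5216/11) = 33614/11; fraction = (33614/11) / (322812/11) = 343/3294.

DWL / government spending = 343/3294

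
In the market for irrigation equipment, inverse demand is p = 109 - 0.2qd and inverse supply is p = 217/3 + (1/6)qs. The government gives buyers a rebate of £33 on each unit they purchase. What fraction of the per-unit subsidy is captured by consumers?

Consumer share = 6/11

Pre-subsidy: 109 - 0.2q = 217/3 + (1/6)q gives q* = 100 and p* = 89.
With the rebate, buyers effectively pay pb = ps − 33, where ps is the price sellers receive.
On the curves, pb = 109 - 0.2q and ps = 217/3 + (1/6)q; the wedge ps − pb = 33 gives 217/3 + (1/6)q − (109 - 0.2q) = 33, so q' = 190.
Then pb = 109 − 0.2·190 = 71 and ps = 217/3 + (1/6)·190 = 104.
Buyers' price falls by p* − pb = 89 − 71 = 18; sellers' price rises by ps − p* = 104 − 89 = 15.
So consumers capture 18/33 = 6/11 of each unit of subsidy.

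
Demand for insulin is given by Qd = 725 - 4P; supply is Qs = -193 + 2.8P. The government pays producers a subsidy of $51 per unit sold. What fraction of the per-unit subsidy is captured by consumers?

Pre-subsidy: 725 - 4P = -193 + 2.8P gives P* = 135, Q* = 185.
With the subsidy, sellers receive Ps = Pb + 51 for each unit, where Pb is the price buyers pay.
Supply in terms of Pb becomes Qs = -193 + 2.8(Pb + 51) = -50.2 + 2.8Pb. Setting this equal to demand: 725 - 4Pb = -50.2 + 2.8Pb, so Pb = 114.
Sellers receive Ps = 114 + 51 = 165; Q' = 725 − 4·114 = 269.
Buyers' price falls by P* − Pb = 135 − 114 = 21; sellers' price rises by Ps − P* = 165 − 135 = 30.
So consumers capture 21/51 = 7/17 of each unit of subsidy.

Consumer share = 7/17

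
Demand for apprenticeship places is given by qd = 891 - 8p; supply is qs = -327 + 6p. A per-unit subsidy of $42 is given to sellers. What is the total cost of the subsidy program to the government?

Pre-subsidy: 891 - 8p = -327 + 6p gives p* = 87, q* = 195.
With the subsidy, sellers receive ps = pb + 42 for each unit, where pb is the price buyers pay.
Supply in terms of pb becomes qs = -327 + 6(pb + 42) = -75 + 6pb. Setting this equal to demand: 891 - 8pb = -75 + 6pb, so pb = 69.
Sellers receive ps = 69 + 42 = 111; q' = 891 − 8·69 = 339.
Government outlay = subsidy × quantity = 42 × 339 = 14238.

Government cost = $14238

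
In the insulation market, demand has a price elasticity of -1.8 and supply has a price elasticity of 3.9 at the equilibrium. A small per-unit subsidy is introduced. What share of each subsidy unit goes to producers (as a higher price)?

Producer share = 6/19

For a small subsidy around the equilibrium, the benefit split depends on the relative slopes, which at a point are proportional to the elasticities.
Buyer share = εs/(εs + |εd|) = 3.9/(3.9 + 1.8) = 13/19; seller share = |εd|/(εs + |εd|) = 6/19.
So producers capture 6/19 of the subsidy.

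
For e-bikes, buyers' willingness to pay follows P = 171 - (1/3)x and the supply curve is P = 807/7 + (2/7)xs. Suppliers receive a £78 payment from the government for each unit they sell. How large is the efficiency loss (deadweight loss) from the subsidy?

Deadweight loss = £4914

Pre-subsidy: 171 - (1/3)x = 807/7 + (2/7)x gives x* = 90 and P* = 141.
With the subsidy, sellers receive Ps = Pb + 78 for each unit, where Pb is the price buyers pay.
On the curves, Pb = 171 - (1/3)x and Ps = 807/7 + (2/7)x; the wedge Ps − Pb = 78 gives 807/7 + (2/7)x − (171 - (1/3)x) = 78, so x' = 216.
Then Pb = 171 − (1/3)·216 = 99 and Ps = 807/7 + (2/7)·216 = 177.
The subsidy expands output by 216 − 90 = 126 past the efficient level; on those units the gap between marginal cost and willingness to pay runs from 0 up to 78.
DWL = ½ × 78 × 126 = 4914.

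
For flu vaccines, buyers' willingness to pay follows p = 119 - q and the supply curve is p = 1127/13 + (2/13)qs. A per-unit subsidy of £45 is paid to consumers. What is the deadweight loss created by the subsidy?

Deadweight loss = £877.5

Pre-subsidy: 119 - q = 1127/13 + (2/13)q gives q* = 28 and p* = 91.
With the rebate, buyers effectively pay pb = ps − 45, where ps is the price sellers receive.
On the curves, pb = 119 - q and ps = 1127/13 + (2/13)q; the wedge ps − pb = 45 gives 1127/13 + (2/13)q − (119 - q) = 45, so q' = 67.
Then pb = 119 − 1·67 = 52 and ps = 1127/13 + (2/13)·67 = 97.
The subsidy expands output by 67 − 28 = 39 past the efficient level; on those units the gap between marginal cost and willingness to pay runs from 0 up to 45.
DWL = ½ × 45 × 39 = 877.5.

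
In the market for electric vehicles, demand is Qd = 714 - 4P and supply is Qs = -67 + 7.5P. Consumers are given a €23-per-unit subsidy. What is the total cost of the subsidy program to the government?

Pre-subsidy: 714 - 4P = -67 + 7.5P gives P* = 1562/23, Q* = 10174/23.
With the rebate, buyers effectively pay Pb = Ps − 23, where Ps is the price sellers receive.
Demand in terms of Ps becomes Qd = 714 − 4(Ps − 23) = 806 - 4Ps. Setting this equal to supply: 806 - 4Ps = -67 + 7.5Ps, so Ps = 1746/23.
Buyers pay Pb = 1746/23 − 23 = 1217/23; Q' = -67 + 7.5·(1746/23) = 11554/23.
Government outlay = subsidy × quantity = 23 × 11554/23 = 11554.

Government cost = €11554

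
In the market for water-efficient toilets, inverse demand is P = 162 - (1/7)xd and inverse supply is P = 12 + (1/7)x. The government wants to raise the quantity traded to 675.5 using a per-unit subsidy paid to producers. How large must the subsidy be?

At x = 675.5, from the demand curve buyers pay Pb = 162 − (1/7)·675.5 = 65.5; from the supply curve sellers need Ps = 12 + (1/7)·675.5 = 108.5.
The subsidy must fill the gap: s = Ps − Pb = 108.5 − 65.5 = 43.

Required subsidy s = 43 per unit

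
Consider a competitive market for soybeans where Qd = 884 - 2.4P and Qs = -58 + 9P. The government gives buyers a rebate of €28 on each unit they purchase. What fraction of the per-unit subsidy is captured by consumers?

Pre-subsidy: 884 - 2.4P = -58 + 9P gives P* = 1570/19, Q* = 13028/19.
With the rebate, buyers effectively pay Pb = Ps − 28, where Ps is the price sellers receive.
Demand in terms of Ps becomes Qd = 884 − 2.4(Ps − 28) = 951.2 - 2.4Ps. Setting this equal to supply: 951.2 - 2.4Ps = -58 + 9Ps, so Ps = 1682/19.
Buyers pay Pb = 1682/19 − 28 = 1150/19; Q' = -58 + 9·(1682/19) = 14036/19.
Buyers' price falls by P* − Pb = 1570/19 − 1150/19 = 420/19; sellers' price rises by Ps − P* = 1682/19 − 1570/19 = 112/19.
So consumers capture (420/19)/28 = 15/19 of each unit of subsidy.

Consumer share = 15/19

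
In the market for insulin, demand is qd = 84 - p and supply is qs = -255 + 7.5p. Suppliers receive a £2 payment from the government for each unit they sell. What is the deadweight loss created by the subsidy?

Deadweight loss = 30/17

Pre-subsidy: 84 - p = -255 + 7.5p gives p* = 678/17, q* = 750/17.
With the subsidy, sellers receive ps = pb + 2 for each unit, where pb is the price buyers pay.
Supply in terms of pb becomes qs = -255 + 7.5(pb + 2) = -240 + 7.5pb. Setting this equal to demand: 84 - pb = -240 + 7.5pb, so pb = 648/17.
Sellers receive ps = 648/17 + 2 = 682/17; q' = 84 − 1·(648/17) = 780/17.
The subsidy expands output by 780/17 − 750/17 = 30/17 past the efficient level; on those units the gap between marginal cost and willingness to pay runs from 0 up to 2.
DWL = ½ × 2 × 30/17 = 30/17.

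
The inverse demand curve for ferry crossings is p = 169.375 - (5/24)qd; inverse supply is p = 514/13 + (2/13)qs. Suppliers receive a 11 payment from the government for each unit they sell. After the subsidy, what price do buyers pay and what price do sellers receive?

Buyers pay 9985/113; sellers receive 11228/113

Pre-subsidy: 169.375 - (5/24)q = 514/13 + (2/13)q gives q* = 40509/113 and p* = 10700/113.
With the subsidy, sellers receive ps = pb + 11 for each unit, where pb is the price buyers pay.
On the curves, pb = 169.375 - (5/24)q and ps = 514/13 + (2/13)q; the wedge ps − pb = 11 gives 514/13 + (2/13)q − (169.375 - (5/24)q) = 11, so q' = 43941/113.
Then pb = 169.375 − (5/24)·(43941/113) = 9985/113 and ps = 514/13 + (2/13)·(43941/113) = 11228/113.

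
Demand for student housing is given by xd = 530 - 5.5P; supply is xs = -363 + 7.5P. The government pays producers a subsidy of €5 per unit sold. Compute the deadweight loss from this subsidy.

Pre-subsidy: 530 - 5.5P = -363 + 7.5P gives P* = 893/13, x* = 3957/26.
With the subsidy, sellers receive Ps = Pb + 5 for each unit, where Pb is the price buyers pay.
Supply in terms of Pb becomes xs = -363 + 7.5(Pb + 5) = -325.5 + 7.5Pb. Setting this equal to demand: 530 - 5.5Pb = -325.5 + 7.5Pb, so Pb = 1711/26.
Sellers receive Ps = 1711/26 + 5 = 1841/26; x' = 530 − 5.5·(1711/26) = 8739/52.
The subsidy expands output by 8739/52 − 3957/26 = 825/52 past the efficient level; on those units the gap between marginal cost and willingness to pay runs from 0 up to 5.
DWL = ½ × 5 × 825/52 = 4125/104.

Deadweight loss = 4125/104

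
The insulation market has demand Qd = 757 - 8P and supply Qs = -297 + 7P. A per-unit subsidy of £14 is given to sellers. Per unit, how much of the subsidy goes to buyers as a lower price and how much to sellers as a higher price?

Pre-subsidy: 757 - 8P = -297 + 7P gives P* = 1054/15, Q* = 2923/15.
With the subsidy, sellers receive Ps = Pb + 14 for each unit, where Pb is the price buyers pay.
Supply in terms of Pb becomes Qs = -297 + 7(Pb + 14) = -199 + 7Pb. Setting this equal to demand: 757 - 8Pb = -199 + 7Pb, so Pb = 956/15.
Sellers receive Ps = 956/15 + 14 = 1166/15; Q' = 757 − 8·(956/15) = 3707/15.
Buyers' price falls by P* − Pb = 1054/15 − 956/15 = 98/15; sellers' price rises by Ps − P* = 1166/15 − 1054/15 = 112/15.

Buyers gain 98/15 per unit; sellers gain 112/15 per unit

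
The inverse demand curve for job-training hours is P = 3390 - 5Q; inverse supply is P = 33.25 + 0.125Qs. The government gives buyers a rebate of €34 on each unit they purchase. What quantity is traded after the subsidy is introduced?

Q' = 27126/41

Pre-subsidy: 3390 - 5Q = 33.25 + 0.125Q gives Q* = 26854/41 and P* = 4720/41.
With the rebate, buyers effectively pay Pb = Ps − 34, where Ps is the price sellers receive.
On the curves, Pb = 3390 - 5Q and Ps = 33.25 + 0.125Q; the wedge Ps − Pb = 34 gives 33.25 + 0.125Q − (3390 - 5Q) = 34, so Q' = 27126/41.
Then Pb = 3390 − 5·(27126/41) = 3360/41 and Ps = 33.25 + 0.125·(27126/41) = 4754/41.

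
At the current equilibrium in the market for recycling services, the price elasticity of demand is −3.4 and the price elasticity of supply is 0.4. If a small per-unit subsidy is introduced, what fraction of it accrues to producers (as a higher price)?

For a small subsidy around the equilibrium, the benefit split depends on the relative slopes, which at a point are proportional to the elasticities.
Buyer share = εs/(εs + |εd|) = 0.4/(0.4 + 3.4) = 2/19; seller share = |εd|/(εs + |εd|) = 17/19.
So producers capture 17/19 of the subsidy.

Producer share = 17/19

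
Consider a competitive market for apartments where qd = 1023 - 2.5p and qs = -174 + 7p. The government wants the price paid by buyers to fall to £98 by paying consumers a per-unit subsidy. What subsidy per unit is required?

Required subsidy s = £38 per unit

At a buyer price of 98, quantity demanded is 1023 − 2.5·98 = 778.
Sellers supply 778 only when they receive ps with -174 + 7·ps = 778, i.e. ps = 136.
s = ps − pb = 136 − 98 = 38.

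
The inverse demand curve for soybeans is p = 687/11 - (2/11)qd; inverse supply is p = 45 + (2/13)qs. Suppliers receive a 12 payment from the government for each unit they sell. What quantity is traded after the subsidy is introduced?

q' = 87.75

Pre-subsidy: 687/11 - (2/11)q = 45 + (2/13)q gives q* = 52 and p* = 53.
With the subsidy, sellers receive ps = pb + 12 for each unit, where pb is the price buyers pay.
On the curves, pb = 687/11 - (2/11)q and ps = 45 + (2/13)q; the wedge ps − pb = 12 gives 45 + (2/13)q − (687/11 - (2/11)q) = 12, so q' = 87.75.
Then pb = 687/11 − (2/11)·87.75 = 46.5 and ps = 45 + (2/13)·87.75 = 58.5.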